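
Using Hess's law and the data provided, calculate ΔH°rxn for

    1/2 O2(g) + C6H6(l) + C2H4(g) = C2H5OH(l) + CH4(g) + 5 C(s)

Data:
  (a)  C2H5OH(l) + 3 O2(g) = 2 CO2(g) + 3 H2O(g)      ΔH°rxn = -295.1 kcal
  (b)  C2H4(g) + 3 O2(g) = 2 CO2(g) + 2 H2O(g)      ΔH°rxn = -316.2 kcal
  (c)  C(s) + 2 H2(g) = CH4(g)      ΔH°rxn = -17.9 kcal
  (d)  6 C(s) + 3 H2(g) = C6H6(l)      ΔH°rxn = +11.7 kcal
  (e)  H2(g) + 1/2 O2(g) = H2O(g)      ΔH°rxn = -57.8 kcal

(a) reversed: +295.1 kcal
(b) as written: -316.2 kcal
(c) as written: -17.9 kcal
(d) reversed: -11.7 kcal
(e) as written: -57.8 kcal
Since enthalpy is a state function, ΔH°rxn = (-1)·(-295.1) + (1)·(-316.2) + (1)·(-17.9) + (-1)·(+11.7) + (1)·(-57.8) = -108.5 kcal

ΔH°rxn = -108.5 kcal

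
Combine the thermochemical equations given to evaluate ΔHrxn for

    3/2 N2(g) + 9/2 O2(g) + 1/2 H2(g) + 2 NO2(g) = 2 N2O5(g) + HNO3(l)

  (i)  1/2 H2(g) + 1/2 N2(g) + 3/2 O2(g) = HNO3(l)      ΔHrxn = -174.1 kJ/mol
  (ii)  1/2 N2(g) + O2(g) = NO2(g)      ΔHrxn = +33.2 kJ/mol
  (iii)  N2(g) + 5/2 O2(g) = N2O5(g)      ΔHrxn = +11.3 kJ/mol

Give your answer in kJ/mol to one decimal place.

(i) as written (HNO3(l) already on the product side): -174.1 kJ/mol
(ii) reversed and × 2 (reverse to put NO2(g) on the reactant side; ×2 to match 2 NO2(g) in the target): (-2)·(+33.2) = -66.4 kJ/mol
(iii) × 2 (×2 to match 2 N2O5(g) in the target): (2)·(+11.3) = +22.6 kJ/mol
Since enthalpy is a state function, ΔHrxn = (1)·(-174.1) + (-2)·(+33.2) + (2)·(+11.3) = -217.9 kJ/mol

ΔHrxn = -217.9 kJ/mol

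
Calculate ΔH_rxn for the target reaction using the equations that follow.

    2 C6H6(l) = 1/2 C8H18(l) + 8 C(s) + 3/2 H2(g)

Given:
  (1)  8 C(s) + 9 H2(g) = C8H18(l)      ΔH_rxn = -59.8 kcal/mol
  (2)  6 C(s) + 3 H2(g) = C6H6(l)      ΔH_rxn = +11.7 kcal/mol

(1) × 1/2: (1/2)·(-59.8) = -29.9 kcal/mol
(2) reversed and × 2: (-2)·(+11.7) = -23.4 kcal/mol
ΔH_rxn = (1/2)·(-59.8) + (-2)·(+11.7) = -53.3 kcal/mol

ΔH_rxn = -53.3 kcal/mol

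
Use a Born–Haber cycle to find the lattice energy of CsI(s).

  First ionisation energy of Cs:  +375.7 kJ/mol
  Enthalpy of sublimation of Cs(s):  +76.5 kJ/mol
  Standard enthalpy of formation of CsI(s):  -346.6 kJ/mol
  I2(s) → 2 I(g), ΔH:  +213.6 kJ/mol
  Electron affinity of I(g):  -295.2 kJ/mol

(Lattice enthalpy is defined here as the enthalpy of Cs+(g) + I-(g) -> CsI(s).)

ΔHf° = 1·ΔHsub + 1·(ΣIE) + 1/2·D(I2) + 1·EA + U
-346.6 = 1·(+76.5) + 1·(+375.7) + 1/2·(+213.6) + 1·(-295.2) + U
U = -346.6 − (+263.8) = -610.4 kJ/mol

U = -610.4 kJ/mol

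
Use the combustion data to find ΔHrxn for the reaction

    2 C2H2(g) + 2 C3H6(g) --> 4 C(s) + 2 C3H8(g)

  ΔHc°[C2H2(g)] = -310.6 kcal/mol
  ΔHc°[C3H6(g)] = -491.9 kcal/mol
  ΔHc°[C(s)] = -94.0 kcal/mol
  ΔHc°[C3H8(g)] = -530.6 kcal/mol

ΔHrxn = -167.8 kcal/mol

With combustion enthalpies, reactants minus products:
= [2·(-310.6) + 2·(-491.9)] − [4·(-94.0) + 2·(-530.6)]
= -167.8 kcal/mol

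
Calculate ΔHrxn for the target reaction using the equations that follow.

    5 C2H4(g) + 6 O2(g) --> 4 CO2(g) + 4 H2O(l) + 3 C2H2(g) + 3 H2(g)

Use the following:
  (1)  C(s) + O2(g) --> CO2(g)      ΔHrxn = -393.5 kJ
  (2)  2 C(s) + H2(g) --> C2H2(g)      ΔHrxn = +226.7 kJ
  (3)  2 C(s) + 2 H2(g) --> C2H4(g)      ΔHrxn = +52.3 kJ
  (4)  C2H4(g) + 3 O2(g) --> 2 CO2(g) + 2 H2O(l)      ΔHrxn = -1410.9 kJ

ΔHrxn = -2298.6 kJ

(1): not needed.
(2) × 3: (3)·(+226.7) = +680.1 kJ
(3) reversed and × 3: (-3)·(+52.3) = -156.9 kJ
(4) × 2: (2)·(-1410.9) = -2821.8 kJ
ΔHrxn = (3)·(+226.7) + (-3)·(+52.3) + (2)·(-1410.9) = -2298.6 kJ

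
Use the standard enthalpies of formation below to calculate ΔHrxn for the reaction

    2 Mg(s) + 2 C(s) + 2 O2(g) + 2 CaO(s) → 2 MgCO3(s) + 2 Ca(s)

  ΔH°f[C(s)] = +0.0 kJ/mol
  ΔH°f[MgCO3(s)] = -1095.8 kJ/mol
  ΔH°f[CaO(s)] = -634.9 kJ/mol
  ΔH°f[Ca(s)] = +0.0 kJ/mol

ΔH°rxn = Σ nΔHf°(products) − Σ nΔHf°(reactants).
Products: 2·(-1095.8) + 2·(+0.0) = -2191.6
Reactants: 2·(+0.0) + 2·(+0.0) + 2·(+0.0) + 2·(-634.9) = -1269.8
ΔHrxn = (-2191.6) − (-1269.8) = -921.8 kJ/mol

ΔHrxn = -921.8 kJ/mol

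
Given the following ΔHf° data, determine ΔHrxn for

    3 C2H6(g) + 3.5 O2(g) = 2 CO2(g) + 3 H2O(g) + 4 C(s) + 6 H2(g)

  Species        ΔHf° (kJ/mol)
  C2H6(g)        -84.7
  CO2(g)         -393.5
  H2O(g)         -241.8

Products: 2·(-393.5) + 3·(-241.8) + 4·(+0.0) + 6·(+0.0) = -1512.4
Reactants: 3·(-84.7) + 7/2·(+0.0) = -254.1
ΔHrxn = (-1512.4) − (-254.1) = -1258.3 kJ/mol

ΔHrxn = -1258.3 kJ/mol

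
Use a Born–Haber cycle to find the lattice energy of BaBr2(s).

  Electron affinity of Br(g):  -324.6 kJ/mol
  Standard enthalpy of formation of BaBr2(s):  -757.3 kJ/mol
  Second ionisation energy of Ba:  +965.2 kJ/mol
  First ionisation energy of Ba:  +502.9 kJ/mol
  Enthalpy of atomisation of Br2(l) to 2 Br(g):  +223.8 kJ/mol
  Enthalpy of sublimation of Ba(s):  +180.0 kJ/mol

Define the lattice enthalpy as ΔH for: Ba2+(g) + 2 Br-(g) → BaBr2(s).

ΔHf° = 1·ΔHsub + 1·(ΣIE) + 1·D(Br2) + 2·EA + U
-757.3 = 1·(+180.0) + 1·(+1468.1) + 1·(+223.8) + 2·(-324.6) + U
U = -757.3 − (+1222.7) = -1980.0 kJ/mol

U = -1980.0 kJ/mol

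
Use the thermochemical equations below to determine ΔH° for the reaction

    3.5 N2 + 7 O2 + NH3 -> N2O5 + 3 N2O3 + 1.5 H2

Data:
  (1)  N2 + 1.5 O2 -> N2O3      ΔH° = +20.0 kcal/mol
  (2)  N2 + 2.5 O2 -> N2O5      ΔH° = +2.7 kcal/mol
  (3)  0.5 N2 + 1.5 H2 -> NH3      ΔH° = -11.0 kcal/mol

ΔH° = 73.7 kcal/mol

(1) × 3 (scale by 3 for the 3 N2O3): (3)·(+20.0) = +60.0 kcal/mol
(2) as written (N2O5 already on the product side): +2.7 kcal/mol
(3) reversed (reverse to put NH3 on the reactant side): +11.0 kcal/mol
ΔH° = (+60.0) + (+2.7) + (+11.0) = 73.7 kcal/mol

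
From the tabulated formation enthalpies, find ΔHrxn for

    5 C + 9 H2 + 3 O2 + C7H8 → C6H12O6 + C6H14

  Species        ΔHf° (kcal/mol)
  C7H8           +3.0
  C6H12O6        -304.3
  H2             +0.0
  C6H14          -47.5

ΔHrxn = -354.8 kcal/mol

Products: 1·(-304.3) + 1·(-47.5) = -351.8
Reactants: 5·(+0.0) + 9·(+0.0) + 3·(+0.0) + 1·(+3.0) = +3.0
ΔHrxn = (-351.8) − (+3.0) = -354.8 kcal/mol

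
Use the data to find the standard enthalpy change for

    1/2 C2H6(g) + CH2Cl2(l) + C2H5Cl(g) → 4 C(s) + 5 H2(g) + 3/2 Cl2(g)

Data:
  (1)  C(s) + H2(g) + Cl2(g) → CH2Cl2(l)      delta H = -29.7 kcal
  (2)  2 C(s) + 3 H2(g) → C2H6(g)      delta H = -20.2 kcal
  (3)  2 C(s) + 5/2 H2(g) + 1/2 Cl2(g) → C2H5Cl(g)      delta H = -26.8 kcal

delta H = 66.6 kcal

(1) reversed: +29.7 kcal
(2) reversed and × 1/2: (-1/2)·(-20.2) = +10.1 kcal
(3) reversed: +26.8 kcal
Summing the manipulated equations, delta H = (-1)·(-29.7) + (-1/2)·(-20.2) + (-1)·(-26.8) = 66.6 kcal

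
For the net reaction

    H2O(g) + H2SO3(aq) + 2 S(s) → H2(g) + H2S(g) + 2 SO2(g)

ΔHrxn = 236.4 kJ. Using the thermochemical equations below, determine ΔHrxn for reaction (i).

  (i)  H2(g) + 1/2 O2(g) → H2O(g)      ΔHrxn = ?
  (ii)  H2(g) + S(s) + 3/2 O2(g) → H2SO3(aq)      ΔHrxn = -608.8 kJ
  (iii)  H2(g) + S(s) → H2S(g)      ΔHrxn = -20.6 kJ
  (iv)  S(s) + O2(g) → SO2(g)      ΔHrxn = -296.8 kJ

ΔHrxn = -241.8 kJ

(i) reversed: contributes −x
(ii) reversed: +608.8 kJ
(iii) as written: -20.6 kJ
(iv) × 2: (2)·(-296.8) = -593.6 kJ
+236.4 = (+608.8) + (-20.6) + (-593.6) − x
x = (+236.4 − (-5.4)) / (-1) = -241.8 kJ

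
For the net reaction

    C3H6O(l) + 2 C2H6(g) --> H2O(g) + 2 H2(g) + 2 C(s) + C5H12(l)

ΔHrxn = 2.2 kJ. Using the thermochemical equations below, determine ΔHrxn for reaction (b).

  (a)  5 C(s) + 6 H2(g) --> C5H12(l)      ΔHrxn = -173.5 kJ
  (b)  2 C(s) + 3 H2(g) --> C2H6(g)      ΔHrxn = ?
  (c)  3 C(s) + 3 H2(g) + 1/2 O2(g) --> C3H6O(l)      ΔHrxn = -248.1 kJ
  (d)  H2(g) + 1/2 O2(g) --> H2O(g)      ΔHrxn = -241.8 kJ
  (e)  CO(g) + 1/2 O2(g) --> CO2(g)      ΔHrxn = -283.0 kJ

ΔHrxn = -84.7 kJ

(a) as written: -173.5 kJ
(b) reversed and × 2: contributes −2·x
(c) reversed: +248.1 kJ
(d) as written: -241.8 kJ
(e): not needed.
+2.2 = (-173.5) + (+248.1) + (-241.8) − 2·x
x = (+2.2 − (-167.2)) / (-2) = -84.7 kJ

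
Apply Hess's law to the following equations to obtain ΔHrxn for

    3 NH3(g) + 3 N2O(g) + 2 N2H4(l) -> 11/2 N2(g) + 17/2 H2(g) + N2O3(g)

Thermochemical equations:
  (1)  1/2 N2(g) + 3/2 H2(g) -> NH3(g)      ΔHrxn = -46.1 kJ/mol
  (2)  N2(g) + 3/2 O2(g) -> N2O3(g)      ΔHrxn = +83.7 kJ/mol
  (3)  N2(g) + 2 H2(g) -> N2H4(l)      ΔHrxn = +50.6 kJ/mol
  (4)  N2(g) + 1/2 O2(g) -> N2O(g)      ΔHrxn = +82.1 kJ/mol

(1) reversed and × 3 (NH3(g) must end up as a reactant; ×3 to match 3 NH3(g) in the target): (-3)·(-46.1) = +138.3 kJ/mol
(2) as written (N2O3(g) already on the product side): +83.7 kJ/mol
(3) reversed and × 2 (N2H4(l) must end up as a reactant; ×2 to match 2 N2H4(l) in the target): (-2)·(+50.6) = -101.2 kJ/mol
(4) reversed and × 3 (reverse to put N2O(g) on the reactant side; scale by 3 for the 3 N2O(g)): (-3)·(+82.1) = -246.3 kJ/mol
Summing the manipulated equations, ΔHrxn = (+138.3) + (+83.7) + (-101.2) + (-246.3) = -125.5 kJ/mol

ΔHrxn = -125.5 kJ/mol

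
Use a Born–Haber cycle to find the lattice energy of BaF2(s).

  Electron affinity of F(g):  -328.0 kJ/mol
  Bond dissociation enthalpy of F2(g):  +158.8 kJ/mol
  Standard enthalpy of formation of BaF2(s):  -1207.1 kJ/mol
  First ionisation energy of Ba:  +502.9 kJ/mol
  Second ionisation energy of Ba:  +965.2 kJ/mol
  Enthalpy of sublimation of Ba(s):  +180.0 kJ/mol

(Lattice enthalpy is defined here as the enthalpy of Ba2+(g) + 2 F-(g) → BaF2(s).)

U = -2358.0 kJ/mol

ΔHf° = 1·ΔHsub + 1·(ΣIE) + 1·D(F2) + 2·EA + U
-1207.1 = 1·(+180.0) + 1·(+1468.1) + 1·(+158.8) + 2·(-328.0) + U
U = -1207.1 − (+1150.9) = -2358.0 kJ/mol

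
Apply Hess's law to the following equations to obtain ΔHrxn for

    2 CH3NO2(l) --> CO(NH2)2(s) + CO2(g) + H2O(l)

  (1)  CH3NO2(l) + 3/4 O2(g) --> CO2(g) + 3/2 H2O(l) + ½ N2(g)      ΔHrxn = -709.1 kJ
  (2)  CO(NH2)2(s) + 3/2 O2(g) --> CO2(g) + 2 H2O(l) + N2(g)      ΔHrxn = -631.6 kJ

(1) × 2 (×2 to match 2 CH3NO2(l) in the target): (2)·(-709.1) = -1418.2 kJ
(2) reversed (reverse to put CO(NH2)2(s) on the product side): +631.6 kJ
Summing the manipulated equations, ΔHrxn = (2)·(-709.1) + (-1)·(-631.6) = -786.6 kJ

ΔHrxn = -786.6 kJ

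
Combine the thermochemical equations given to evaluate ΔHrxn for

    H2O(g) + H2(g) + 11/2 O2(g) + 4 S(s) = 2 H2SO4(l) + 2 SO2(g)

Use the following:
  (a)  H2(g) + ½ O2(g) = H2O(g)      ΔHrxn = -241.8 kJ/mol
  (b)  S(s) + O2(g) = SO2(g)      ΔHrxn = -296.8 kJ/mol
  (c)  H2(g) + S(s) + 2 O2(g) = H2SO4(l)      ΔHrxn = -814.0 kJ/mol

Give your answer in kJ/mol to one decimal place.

ΔHrxn = -1979.8 kJ/mol

(a) reversed: +241.8 kJ/mol
(b) × 2: (2)·(-296.8) = -593.6 kJ/mol
(c) × 2: (2)·(-814.0) = -1628.0 kJ/mol
Summing the manipulated equations, ΔHrxn = (+241.8) + (-593.6) + (-1628.0) = -1979.8 kJ/mol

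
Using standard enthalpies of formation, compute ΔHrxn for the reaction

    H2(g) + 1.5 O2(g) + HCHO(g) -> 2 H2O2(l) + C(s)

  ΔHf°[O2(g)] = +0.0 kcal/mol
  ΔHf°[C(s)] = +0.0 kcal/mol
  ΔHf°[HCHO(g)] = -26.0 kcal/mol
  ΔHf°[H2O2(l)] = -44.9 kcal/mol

Products: 2·(-44.9) + 1·(+0.0) = -89.8
Reactants: 1·(+0.0) + 3/2·(+0.0) + 1·(-26.0) = -26.0
ΔHrxn = (-89.8) − (-26.0) = -63.8 kcal/mol

ΔHrxn = -63.8 kcal/mol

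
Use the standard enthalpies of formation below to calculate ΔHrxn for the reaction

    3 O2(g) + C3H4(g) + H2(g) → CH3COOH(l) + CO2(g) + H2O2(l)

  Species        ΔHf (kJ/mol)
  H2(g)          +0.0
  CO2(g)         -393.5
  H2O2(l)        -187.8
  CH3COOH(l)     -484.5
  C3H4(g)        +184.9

ΔH°rxn = Σ nΔHf°(products) − Σ nΔHf°(reactants).
Products: 1·(-484.5) + 1·(-393.5) + 1·(-187.8) = -1065.8
Reactants: 3·(+0.0) + 1·(+184.9) + 1·(+0.0) = +184.9
ΔHrxn = (-1065.8) − (+184.9) = -1250.7 kJ/mol

ΔHrxn = -1250.7 kJ/mol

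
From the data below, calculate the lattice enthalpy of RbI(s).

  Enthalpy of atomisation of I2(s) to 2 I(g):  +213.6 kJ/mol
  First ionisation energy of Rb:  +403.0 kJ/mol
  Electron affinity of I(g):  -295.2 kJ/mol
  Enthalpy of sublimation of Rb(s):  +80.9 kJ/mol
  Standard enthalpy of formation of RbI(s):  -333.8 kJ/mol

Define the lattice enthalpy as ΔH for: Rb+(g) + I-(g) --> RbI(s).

ΔHf° = 1·ΔHsub + 1·(ΣIE) + 1/2·D(I2) + 1·EA + U
-333.8 = 1·(+80.9) + 1·(+403.0) + 1/2·(+213.6) + 1·(-295.2) + U
U = -333.8 − (+295.5) = -629.3 kJ/mol

U = -629.3 kJ/mol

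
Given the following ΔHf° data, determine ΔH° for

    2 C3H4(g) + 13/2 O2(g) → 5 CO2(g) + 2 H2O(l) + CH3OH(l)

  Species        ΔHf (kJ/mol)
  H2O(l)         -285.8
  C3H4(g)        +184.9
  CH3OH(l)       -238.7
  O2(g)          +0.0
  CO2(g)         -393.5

ΔH° = -3147.6 kJ/mol

ΔH°rxn = Σ nΔHf°(products) − Σ nΔHf°(reactants).
Products: 5·(-393.5) + 2·(-285.8) + 1·(-238.7) = -2777.8
Reactants: 2·(+184.9) + 13/2·(+0.0) = +369.8
ΔH° = (-2777.8) − (+369.8) = -3147.6 kJ/mol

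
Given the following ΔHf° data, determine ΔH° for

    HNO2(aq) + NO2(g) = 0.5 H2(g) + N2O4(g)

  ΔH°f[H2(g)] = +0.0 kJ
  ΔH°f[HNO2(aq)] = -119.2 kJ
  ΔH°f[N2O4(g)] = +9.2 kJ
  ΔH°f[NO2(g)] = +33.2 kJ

Products: 1/2·(+0.0) + 1·(+9.2) = +9.2
Reactants: 1·(-119.2) + 1·(+33.2) = -86.0
ΔH° = (+9.2) − (-86.0) = 95.2 kJ

ΔH° = 95.2 kJ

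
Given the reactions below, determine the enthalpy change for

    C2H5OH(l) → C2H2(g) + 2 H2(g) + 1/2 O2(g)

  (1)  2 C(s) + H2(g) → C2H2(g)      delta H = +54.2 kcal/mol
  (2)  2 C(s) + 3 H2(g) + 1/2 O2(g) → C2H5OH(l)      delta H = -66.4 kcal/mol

delta H = 120.6 kcal/mol

(1) as written (C2H2(g) already on the product side): +54.2 kcal/mol
(2) reversed (reverse to put C2H5OH(l) on the reactant side): +66.4 kcal/mol
By Hess's law, delta H = (1)·(+54.2) + (-1)·(-66.4) = 120.6 kcal/mol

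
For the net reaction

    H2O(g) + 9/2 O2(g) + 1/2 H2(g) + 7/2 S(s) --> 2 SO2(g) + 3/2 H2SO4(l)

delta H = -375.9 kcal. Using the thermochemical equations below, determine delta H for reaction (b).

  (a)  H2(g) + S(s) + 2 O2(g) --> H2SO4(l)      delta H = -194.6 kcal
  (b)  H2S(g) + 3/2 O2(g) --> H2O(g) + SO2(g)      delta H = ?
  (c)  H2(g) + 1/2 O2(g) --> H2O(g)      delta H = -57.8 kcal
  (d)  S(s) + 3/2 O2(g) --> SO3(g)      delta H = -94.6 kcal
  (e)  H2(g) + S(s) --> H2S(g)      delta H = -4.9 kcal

delta H = -123.8 kcal

(a) × 3/2: (3/2)·(-194.6) = -291.9 kcal
(b) × 2: contributes 2·x
(c) reversed and × 3: (-3)·(-57.8) = +173.4 kcal
(d): not needed.
(e) × 2: (2)·(-4.9) = -9.8 kcal
-375.9 = (-291.9) + (+173.4) + (-9.8) + 2·x
x = (-375.9 − (-128.3)) / (2) = -123.8 kcal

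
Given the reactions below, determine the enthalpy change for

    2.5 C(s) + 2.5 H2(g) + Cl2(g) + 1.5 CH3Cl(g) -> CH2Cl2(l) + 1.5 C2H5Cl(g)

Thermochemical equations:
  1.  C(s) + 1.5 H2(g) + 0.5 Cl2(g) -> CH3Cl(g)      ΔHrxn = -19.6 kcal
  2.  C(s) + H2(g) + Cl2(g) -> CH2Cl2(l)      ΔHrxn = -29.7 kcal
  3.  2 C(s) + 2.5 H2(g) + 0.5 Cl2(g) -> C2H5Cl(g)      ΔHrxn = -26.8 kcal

ΔHrxn = -40.5 kcal

eq. 1 reversed and × 3/2: (-3/2)·(-19.6) = +29.4 kcal
eq. 2 as written: -29.7 kcal
eq. 3 × 3/2: (3/2)·(-26.8) = -40.2 kcal
ΔHrxn = (+29.4) + (-29.7) + (-40.2) = -40.5 kcal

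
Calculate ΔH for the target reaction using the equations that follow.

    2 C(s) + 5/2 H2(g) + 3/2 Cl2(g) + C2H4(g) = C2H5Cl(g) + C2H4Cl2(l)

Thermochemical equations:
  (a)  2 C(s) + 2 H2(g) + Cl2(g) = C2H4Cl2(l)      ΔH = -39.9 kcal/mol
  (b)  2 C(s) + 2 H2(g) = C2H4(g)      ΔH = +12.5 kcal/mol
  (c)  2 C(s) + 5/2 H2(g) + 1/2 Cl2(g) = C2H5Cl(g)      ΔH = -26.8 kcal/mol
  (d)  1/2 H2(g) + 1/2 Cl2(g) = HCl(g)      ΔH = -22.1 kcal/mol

(a) as written (C2H4Cl2(l) already on the product side): -39.9 kcal/mol
(b) reversed (C2H4(g) must end up as a reactant): -12.5 kcal/mol
(c) as written (C2H5Cl(g) already on the product side): -26.8 kcal/mol
(d): not needed (HCl(g) appears nowhere else).
Summing the manipulated equations, ΔH = (1)·(-39.9) + (-1)·(+12.5) + (1)·(-26.8) = -79.2 kcal/mol

ΔH = -79.2 kcal/mol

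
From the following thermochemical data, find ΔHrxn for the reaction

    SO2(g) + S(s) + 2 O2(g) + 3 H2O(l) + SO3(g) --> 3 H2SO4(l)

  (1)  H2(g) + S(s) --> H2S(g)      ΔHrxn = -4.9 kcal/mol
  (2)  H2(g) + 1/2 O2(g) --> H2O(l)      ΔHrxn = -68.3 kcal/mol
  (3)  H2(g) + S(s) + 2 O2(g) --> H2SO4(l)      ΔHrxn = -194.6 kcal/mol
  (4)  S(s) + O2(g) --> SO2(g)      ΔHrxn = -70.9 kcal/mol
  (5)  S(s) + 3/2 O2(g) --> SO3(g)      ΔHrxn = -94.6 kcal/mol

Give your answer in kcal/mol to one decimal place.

(1): not needed (H2S(g) appears nowhere else).
(2) reversed and × 3 (reverse to put H2O(l) on the reactant side; scale by 3 for the 3 H2O(l)): (-3)·(-68.3) = +204.9 kcal/mol
(3) × 3 (×3 to match 3 H2SO4(l) in the target): (3)·(-194.6) = -583.8 kcal/mol
(4) reversed (reverse to put SO2(g) on the reactant side): +70.9 kcal/mol
(5) reversed (reverse to put SO3(g) on the reactant side): +94.6 kcal/mol
Summing the manipulated equations, ΔHrxn = (+204.9) + (-583.8) + (+70.9) + (+94.6) = -213.4 kcal/mol

ΔHrxn = -213.4 kcal/mol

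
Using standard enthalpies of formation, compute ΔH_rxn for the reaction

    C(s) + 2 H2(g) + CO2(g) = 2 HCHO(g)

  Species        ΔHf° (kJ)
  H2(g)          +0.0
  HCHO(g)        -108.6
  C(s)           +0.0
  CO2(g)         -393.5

ΔH_rxn = 176.3 kJ

Products: 2·(-108.6) = -217.2
Reactants: 1·(+0.0) + 2·(+0.0) + 1·(-393.5) = -393.5
ΔH_rxn = (-217.2) − (-393.5) = 176.3 kJ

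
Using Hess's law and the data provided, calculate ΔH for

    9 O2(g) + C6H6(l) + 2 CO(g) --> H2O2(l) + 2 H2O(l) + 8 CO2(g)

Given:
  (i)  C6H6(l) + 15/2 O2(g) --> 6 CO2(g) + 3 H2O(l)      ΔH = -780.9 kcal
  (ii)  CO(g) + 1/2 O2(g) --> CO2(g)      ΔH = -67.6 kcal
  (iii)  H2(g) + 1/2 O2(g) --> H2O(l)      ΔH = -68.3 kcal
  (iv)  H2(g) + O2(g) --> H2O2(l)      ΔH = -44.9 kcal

(i) as written: -780.9 kcal
(ii) × 2: (2)·(-67.6) = -135.2 kcal
(iii) reversed: +68.3 kcal
(iv) as written: -44.9 kcal
ΔH = (-780.9) + (-135.2) + (+68.3) + (-44.9) = -892.7 kcal

ΔH = -892.7 kcal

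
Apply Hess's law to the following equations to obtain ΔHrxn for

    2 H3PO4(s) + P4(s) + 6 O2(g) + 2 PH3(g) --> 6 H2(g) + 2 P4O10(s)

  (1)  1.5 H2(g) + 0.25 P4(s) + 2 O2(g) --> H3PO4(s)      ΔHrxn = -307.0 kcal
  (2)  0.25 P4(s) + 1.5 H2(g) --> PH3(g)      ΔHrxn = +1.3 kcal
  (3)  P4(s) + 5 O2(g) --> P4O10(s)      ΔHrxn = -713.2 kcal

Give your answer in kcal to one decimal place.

(1) reversed and × 2 (H3PO4(s) must end up as a reactant; ×2 to match 2 H3PO4(s) in the target): (-2)·(-307.0) = +614.0 kcal
(2) reversed and × 2 (reverse to put PH3(g) on the reactant side; ×2 to match 2 PH3(g) in the target): (-2)·(+1.3) = -2.6 kcal
(3) × 2 (scale by 2 for the 2 P4O10(s)): (2)·(-713.2) = -1426.4 kcal
Summing the manipulated equations, ΔHrxn = (-2)·(-307.0) + (-2)·(+1.3) + (2)·(-713.2) = -815.0 kcal

ΔHrxn = -815.0 kcal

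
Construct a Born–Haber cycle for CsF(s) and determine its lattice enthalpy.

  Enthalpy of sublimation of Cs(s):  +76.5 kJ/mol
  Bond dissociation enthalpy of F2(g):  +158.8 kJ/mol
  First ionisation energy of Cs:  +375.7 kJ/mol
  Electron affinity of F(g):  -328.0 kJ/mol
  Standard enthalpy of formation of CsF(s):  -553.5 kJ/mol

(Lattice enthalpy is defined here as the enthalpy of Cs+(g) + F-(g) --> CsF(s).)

ΔHf° = 1·ΔHsub + 1·(ΣIE) + 1/2·D(F2) + 1·EA + U
-553.5 = 1·(+76.5) + 1·(+375.7) + 1/2·(+158.8) + 1·(-328.0) + U
U = -553.5 − (+203.6) = -757.1 kJ/mol

U = -757.1 kJ/mol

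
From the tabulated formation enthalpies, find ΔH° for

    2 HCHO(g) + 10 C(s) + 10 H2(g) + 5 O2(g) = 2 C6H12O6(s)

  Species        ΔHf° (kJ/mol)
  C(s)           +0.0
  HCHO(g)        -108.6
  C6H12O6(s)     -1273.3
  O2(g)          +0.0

ΔH° = -2329.4 kJ/mol

Products: 2·(-1273.3) = -2546.6
Reactants: 2·(-108.6) + 10·(+0.0) + 10·(+0.0) + 5·(+0.0) = -217.2
ΔH° = (-2546.6) − (-217.2) = -2329.4 kJ/mol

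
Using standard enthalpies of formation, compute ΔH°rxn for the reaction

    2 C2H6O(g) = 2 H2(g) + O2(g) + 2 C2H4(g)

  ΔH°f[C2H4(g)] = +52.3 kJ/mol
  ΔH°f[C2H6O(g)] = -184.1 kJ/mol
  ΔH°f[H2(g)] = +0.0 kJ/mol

Products: 2·(+0.0) + 1·(+0.0) + 2·(+52.3) = +104.6
Reactants: 2·(-184.1) = -368.2
ΔH°rxn = (+104.6) − (-368.2) = 472.8 kJ/mol

ΔH°rxn = 472.8 kJ/mol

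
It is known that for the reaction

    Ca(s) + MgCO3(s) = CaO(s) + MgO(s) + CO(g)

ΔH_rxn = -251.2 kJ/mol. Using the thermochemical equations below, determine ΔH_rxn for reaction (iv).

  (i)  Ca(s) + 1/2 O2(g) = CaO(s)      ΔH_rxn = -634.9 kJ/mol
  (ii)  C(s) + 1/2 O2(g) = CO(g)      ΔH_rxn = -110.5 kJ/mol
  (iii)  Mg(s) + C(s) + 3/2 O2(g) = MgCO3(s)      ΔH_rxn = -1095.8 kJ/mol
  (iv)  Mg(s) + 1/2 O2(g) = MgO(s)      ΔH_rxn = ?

ΔH_rxn = -601.6 kJ/mol

(i) as written: -634.9 kJ/mol
(ii) as written: -110.5 kJ/mol
(iii) reversed: +1095.8 kJ/mol
(iv) as written: contributes x
-251.2 = (-634.9) + (-110.5) + (+1095.8) + x
x = (-251.2 − (+350.4)) / (1) = -601.6 kJ/mol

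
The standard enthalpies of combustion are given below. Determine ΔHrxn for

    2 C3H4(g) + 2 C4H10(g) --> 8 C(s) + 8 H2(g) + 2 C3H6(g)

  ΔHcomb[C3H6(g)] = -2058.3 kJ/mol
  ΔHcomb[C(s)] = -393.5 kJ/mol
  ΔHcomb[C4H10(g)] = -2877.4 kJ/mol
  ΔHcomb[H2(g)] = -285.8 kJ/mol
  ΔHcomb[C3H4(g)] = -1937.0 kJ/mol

With combustion enthalpies, reactants minus products:
= [2·(-1937.0) + 2·(-2877.4)] − [8·(-393.5) + 8·(-285.8) + 2·(-2058.3)]
= -77.8 kJ/mol

ΔHrxn = -77.8 kJ/mol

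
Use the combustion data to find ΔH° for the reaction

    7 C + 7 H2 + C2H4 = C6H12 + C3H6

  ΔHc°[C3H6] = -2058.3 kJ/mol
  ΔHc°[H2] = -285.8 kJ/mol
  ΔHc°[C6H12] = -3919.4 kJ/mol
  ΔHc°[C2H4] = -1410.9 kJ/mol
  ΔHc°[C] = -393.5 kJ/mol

With combustion enthalpies, reactants minus products:
= [7·(-393.5) + 7·(-285.8) + 1·(-1410.9)] − [1·(-3919.4) + 1·(-2058.3)]
= -188.3 kJ/mol

ΔH° = -188.3 kJ/mol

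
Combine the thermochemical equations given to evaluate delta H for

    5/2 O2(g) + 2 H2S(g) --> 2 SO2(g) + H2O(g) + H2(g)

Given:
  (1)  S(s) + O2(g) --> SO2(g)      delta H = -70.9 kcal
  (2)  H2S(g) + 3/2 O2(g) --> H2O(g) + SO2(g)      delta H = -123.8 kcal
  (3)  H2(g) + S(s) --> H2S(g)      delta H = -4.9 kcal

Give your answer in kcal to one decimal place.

(1) as written: -70.9 kcal
(2) as written: -123.8 kcal
(3) reversed: +4.9 kcal
delta H = (1)·(-70.9) + (1)·(-123.8) + (-1)·(-4.9) = -189.8 kcal

delta H = -189.8 kcal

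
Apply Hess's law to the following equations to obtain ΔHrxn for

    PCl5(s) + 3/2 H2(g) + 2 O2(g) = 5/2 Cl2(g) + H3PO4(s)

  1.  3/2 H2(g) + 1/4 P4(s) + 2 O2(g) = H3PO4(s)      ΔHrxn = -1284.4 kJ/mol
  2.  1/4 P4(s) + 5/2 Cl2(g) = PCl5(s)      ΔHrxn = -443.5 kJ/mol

ΔHrxn = -840.9 kJ/mol

eq. 1 as written: -1284.4 kJ/mol
eq. 2 reversed: +443.5 kJ/mol
ΔHrxn = (1)·(-1284.4) + (-1)·(-443.5) = -840.9 kJ/mol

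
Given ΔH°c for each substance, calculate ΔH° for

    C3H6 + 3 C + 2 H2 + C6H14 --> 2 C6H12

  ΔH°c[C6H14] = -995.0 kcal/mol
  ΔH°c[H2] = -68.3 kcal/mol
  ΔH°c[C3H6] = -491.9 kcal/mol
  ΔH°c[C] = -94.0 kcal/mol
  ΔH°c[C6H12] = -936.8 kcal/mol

ΔH° = -31.9 kcal/mol

Using ΔH = Σ nΔHc°(reactants) − Σ nΔHc°(products):
= [1·(-491.9) + 3·(-94.0) + 2·(-68.3) + 1·(-995.0)] − [2·(-936.8)]
= -31.9 kcal/mol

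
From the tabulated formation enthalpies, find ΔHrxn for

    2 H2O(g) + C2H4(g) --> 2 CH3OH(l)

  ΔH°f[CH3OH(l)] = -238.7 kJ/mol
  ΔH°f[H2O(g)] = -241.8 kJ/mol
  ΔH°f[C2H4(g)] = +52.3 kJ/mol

ΔHrxn = -46.1 kJ/mol

ΔH°rxn = Σ nΔHf°(products) − Σ nΔHf°(reactants).
Products: 2·(-238.7) = -477.4
Reactants: 2·(-241.8) + 1·(+52.3) = -431.3
ΔHrxn = (-477.4) − (-431.3) = -46.1 kJ/mol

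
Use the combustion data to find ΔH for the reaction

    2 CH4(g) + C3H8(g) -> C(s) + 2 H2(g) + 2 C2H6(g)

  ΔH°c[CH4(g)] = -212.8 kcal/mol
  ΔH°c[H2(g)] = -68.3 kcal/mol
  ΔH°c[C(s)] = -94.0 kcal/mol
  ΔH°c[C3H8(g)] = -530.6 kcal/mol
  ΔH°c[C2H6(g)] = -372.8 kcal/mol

With combustion enthalpies, reactants minus products:
= [2·(-212.8) + 1·(-530.6)] − [1·(-94.0) + 2·(-68.3) + 2·(-372.8)]
= 20.0 kcal/mol

ΔH = 20.0 kcal/mol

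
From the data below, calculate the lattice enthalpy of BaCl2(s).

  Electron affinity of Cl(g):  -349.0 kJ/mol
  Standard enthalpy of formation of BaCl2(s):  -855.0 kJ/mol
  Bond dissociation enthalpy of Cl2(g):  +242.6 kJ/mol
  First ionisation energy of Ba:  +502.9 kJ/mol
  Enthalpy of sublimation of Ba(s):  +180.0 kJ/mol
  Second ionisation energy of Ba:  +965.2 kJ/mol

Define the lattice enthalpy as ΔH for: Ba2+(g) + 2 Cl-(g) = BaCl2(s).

U = -2047.7 kJ/mol

ΔHf° = 1·ΔHsub + 1·(ΣIE) + 1·D(Cl2) + 2·EA + U
-855.0 = 1·(+180.0) + 1·(+1468.1) + 1·(+242.6) + 2·(-349.0) + U
U = -855.0 − (+1192.7) = -2047.7 kJ/mol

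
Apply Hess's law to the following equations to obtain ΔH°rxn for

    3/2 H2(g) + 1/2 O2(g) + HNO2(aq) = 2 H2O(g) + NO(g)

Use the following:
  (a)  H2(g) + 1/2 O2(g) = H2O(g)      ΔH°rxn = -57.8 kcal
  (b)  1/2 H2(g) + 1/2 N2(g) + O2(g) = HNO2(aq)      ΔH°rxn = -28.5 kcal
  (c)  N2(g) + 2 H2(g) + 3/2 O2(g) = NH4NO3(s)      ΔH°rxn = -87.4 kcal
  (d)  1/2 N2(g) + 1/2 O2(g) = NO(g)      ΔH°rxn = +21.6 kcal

ΔH°rxn = -65.5 kcal

(a) × 2: (2)·(-57.8) = -115.6 kcal
(b) reversed: +28.5 kcal
(c): not needed.
(d) as written: +21.6 kcal
By Hess's law, ΔH°rxn = (-115.6) + (+28.5) + (+21.6) = -65.5 kcal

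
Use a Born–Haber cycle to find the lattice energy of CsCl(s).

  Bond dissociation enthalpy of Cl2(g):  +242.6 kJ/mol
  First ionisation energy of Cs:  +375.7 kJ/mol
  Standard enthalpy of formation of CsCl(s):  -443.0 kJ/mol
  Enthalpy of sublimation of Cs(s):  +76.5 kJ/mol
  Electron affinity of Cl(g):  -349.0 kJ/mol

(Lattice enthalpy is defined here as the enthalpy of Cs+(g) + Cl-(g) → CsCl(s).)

ΔHf° = 1·ΔHsub + 1·(ΣIE) + 1/2·D(Cl2) + 1·EA + U
-443.0 = 1·(+76.5) + 1·(+375.7) + 1/2·(+242.6) + 1·(-349.0) + U
U = -443.0 − (+224.5) = -667.5 kJ/mol

U = -667.5 kJ/mol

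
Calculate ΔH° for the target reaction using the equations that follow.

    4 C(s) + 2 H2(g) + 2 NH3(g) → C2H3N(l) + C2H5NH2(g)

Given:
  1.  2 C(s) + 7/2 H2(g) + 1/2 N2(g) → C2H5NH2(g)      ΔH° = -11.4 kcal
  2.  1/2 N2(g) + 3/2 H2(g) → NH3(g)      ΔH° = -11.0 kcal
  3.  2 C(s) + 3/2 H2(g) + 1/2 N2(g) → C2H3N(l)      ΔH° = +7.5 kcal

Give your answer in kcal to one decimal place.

eq. 1 as written (C2H5NH2(g) already on the product side): -11.4 kcal
eq. 2 reversed and × 2 (NH3(g) must end up as a reactant; scale by 2 for the 2 NH3(g)): (-2)·(-11.0) = +22.0 kcal
eq. 3 as written (C2H3N(l) already on the product side): +7.5 kcal
Since enthalpy is a state function, ΔH° = (-11.4) + (+22.0) + (+7.5) = 18.1 kcal

ΔH° = 18.1 kcal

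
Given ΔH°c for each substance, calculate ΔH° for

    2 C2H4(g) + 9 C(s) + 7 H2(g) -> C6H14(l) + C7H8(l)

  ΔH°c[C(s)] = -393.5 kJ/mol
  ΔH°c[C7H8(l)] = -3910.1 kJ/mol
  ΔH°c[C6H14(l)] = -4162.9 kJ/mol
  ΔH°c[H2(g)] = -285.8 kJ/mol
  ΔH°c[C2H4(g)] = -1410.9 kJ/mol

Using ΔH = Σ nΔHc°(reactants) − Σ nΔHc°(products):
= [2·(-1410.9) + 9·(-393.5) + 7·(-285.8)] − [1·(-4162.9) + 1·(-3910.1)]
= -290.9 kJ/mol

ΔH° = -290.9 kJ/mol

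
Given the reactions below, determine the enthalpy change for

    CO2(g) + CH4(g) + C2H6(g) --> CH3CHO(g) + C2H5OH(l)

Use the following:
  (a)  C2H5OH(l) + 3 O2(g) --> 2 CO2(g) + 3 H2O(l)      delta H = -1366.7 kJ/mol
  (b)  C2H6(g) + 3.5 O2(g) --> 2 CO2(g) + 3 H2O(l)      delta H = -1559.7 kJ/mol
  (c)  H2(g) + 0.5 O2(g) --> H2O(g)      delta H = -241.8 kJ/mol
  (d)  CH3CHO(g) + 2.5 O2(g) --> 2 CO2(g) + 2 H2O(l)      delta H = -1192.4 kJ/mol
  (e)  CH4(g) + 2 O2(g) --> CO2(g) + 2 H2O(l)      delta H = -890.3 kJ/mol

delta H = 109.1 kJ/mol

(a) reversed (C2H5OH(l) must end up as a product): +1366.7 kJ/mol
(b) as written (C2H6(g) already on the reactant side): -1559.7 kJ/mol
(c): not needed (H2(g) appears nowhere else).
(d) reversed (CH3CHO(g) must end up as a product): +1192.4 kJ/mol
(e) as written (CH4(g) already on the reactant side): -890.3 kJ/mol
delta H = (+1366.7) + (-1559.7) + (+1192.4) + (-890.3) = 109.1 kJ/mol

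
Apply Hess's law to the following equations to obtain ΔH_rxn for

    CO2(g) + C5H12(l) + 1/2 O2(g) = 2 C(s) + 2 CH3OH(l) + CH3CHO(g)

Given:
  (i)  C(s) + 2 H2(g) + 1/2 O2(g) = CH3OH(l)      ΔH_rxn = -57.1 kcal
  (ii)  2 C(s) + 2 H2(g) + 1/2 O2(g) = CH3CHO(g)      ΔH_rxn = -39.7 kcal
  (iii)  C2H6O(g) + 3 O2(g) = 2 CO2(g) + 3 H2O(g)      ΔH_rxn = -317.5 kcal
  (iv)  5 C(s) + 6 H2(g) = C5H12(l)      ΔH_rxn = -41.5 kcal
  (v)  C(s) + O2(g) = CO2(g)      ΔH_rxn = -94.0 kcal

(i) × 2 (scale by 2 for the 2 CH3OH(l)): (2)·(-57.1) = -114.2 kcal
(ii) as written (CH3CHO(g) already on the product side): -39.7 kcal
(iii): not needed (C2H6O(g) appears nowhere else).
(iv) reversed (C5H12(l) must end up as a reactant): +41.5 kcal
(v) reversed: +94.0 kcal
ΔH_rxn = (-114.2) + (-39.7) + (+41.5) + (+94.0) = -18.4 kcal

ΔH_rxn = -18.4 kcal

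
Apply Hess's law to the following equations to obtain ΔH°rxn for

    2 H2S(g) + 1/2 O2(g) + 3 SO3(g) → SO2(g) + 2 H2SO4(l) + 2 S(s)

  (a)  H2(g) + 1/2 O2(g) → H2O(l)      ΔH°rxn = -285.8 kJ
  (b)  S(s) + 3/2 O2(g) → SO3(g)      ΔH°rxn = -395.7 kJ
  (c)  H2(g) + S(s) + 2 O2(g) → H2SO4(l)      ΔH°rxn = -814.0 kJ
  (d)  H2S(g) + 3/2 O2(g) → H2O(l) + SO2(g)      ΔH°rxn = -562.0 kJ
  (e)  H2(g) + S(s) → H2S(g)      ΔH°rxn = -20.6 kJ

ΔH°rxn = -696.5 kJ

(a) reversed: +285.8 kJ
(b) reversed and × 3 (SO3(g) must end up as a reactant; scale by 3 for the 3 SO3(g)): (-3)·(-395.7) = +1187.1 kJ
(c) × 2 (scale by 2 for the 2 H2SO4(l)): (2)·(-814.0) = -1628.0 kJ
(d) as written (SO2(g) already on the product side): -562.0 kJ
(e) reversed: +20.6 kJ
Summing the manipulated equations, ΔH°rxn = (+285.8) + (+1187.1) + (-1628.0) + (-562.0) + (+20.6) = -696.5 kJ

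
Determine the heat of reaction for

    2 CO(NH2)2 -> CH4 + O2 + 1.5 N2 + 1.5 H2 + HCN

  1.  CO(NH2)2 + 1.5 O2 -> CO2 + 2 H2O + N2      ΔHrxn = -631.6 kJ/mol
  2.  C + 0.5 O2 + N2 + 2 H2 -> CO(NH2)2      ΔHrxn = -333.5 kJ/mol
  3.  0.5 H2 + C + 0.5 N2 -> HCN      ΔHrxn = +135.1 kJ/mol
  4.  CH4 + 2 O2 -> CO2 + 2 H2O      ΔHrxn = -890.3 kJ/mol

ΔHrxn = 727.3 kJ/mol

eq. 1 as written: -631.6 kJ/mol
eq. 2 reversed: +333.5 kJ/mol
eq. 3 as written (HCN already on the product side): +135.1 kJ/mol
eq. 4 reversed (reverse to put CH4 on the product side): +890.3 kJ/mol
Summing the manipulated equations, ΔHrxn = (1)·(-631.6) + (-1)·(-333.5) + (1)·(+135.1) + (-1)·(-890.3) = 727.3 kJ/mol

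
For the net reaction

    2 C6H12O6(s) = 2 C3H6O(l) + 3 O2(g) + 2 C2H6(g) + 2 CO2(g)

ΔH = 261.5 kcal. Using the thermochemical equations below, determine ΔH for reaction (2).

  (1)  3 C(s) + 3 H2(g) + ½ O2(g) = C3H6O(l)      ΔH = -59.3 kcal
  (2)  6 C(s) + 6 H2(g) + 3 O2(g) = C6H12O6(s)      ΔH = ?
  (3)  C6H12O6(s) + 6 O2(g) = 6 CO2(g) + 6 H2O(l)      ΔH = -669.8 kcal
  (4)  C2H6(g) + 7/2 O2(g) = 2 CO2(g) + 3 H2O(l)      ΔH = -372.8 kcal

(1) × 2 (scale by 2 for the 2 C3H6O(l)): (2)·(-59.3) = -118.6 kcal
(2) reversed: contributes −x
(3) as written: -669.8 kcal
(4) reversed and × 2 (reverse to put C2H6(g) on the product side; scale by 2 for the 2 C2H6(g)): (-2)·(-372.8) = +745.6 kcal
+261.5 = (-118.6) + (-669.8) + (+745.6) − x
x = (+261.5 − (-42.8)) / (-1) = -304.3 kcal

ΔH = -304.3 kcal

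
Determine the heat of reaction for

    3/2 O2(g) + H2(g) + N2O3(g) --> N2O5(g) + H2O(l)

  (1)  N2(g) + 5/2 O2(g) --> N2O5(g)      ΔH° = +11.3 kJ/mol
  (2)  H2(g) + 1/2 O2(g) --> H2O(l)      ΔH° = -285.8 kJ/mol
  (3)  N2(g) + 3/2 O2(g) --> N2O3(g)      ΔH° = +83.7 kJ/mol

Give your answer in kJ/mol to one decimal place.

(1) as written: +11.3 kJ/mol
(2) as written: -285.8 kJ/mol
(3) reversed: -83.7 kJ/mol
Summing the manipulated equations, ΔH° = (1)·(+11.3) + (1)·(-285.8) + (-1)·(+83.7) = -358.2 kJ/mol

ΔH° = -358.2 kJ/mol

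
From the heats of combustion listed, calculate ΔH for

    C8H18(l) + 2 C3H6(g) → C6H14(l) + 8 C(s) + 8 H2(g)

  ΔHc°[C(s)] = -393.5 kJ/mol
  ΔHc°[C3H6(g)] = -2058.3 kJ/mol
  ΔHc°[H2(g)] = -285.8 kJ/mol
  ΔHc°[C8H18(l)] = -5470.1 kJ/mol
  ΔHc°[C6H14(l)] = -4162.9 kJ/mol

ΔH = 10.6 kJ/mol

With combustion enthalpies, reactants minus products:
= [1·(-5470.1) + 2·(-2058.3)] − [1·(-4162.9) + 8·(-393.5) + 8·(-285.8)]
= 10.6 kJ/mol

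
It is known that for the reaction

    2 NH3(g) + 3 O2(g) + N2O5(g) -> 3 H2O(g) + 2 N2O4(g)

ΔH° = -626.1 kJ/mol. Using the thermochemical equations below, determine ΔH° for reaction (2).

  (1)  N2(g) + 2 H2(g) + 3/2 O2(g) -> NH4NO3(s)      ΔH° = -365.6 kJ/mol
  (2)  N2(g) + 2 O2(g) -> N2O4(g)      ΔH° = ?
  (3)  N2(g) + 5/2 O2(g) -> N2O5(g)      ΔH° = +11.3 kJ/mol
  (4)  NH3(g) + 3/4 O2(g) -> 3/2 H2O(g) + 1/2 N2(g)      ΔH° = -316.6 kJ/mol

ΔH° = 9.2 kJ/mol

(1): not needed.
(2) × 2: contributes 2·x
(3) reversed: -11.3 kJ/mol
(4) × 2: (2)·(-316.6) = -633.2 kJ/mol
-626.1 = (-11.3) + (-633.2) + 2·x
x = (-626.1 − (-644.5)) / (2) = 9.2 kJ/mol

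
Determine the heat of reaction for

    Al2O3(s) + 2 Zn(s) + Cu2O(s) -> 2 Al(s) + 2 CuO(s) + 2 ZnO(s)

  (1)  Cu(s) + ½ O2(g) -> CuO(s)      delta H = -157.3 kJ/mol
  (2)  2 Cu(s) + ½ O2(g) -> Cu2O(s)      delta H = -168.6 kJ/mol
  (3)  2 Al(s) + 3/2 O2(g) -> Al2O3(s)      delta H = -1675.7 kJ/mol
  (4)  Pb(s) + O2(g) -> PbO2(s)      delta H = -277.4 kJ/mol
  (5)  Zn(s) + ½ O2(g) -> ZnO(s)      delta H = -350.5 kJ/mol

(1) × 2 (×2 to match 2 CuO(s) in the target): (2)·(-157.3) = -314.6 kJ/mol
(2) reversed (reverse to put Cu2O(s) on the reactant side): +168.6 kJ/mol
(3) reversed (reverse to put Al2O3(s) on the reactant side): +1675.7 kJ/mol
(4): not needed (Pb(s) appears nowhere else).
(5) × 2 (scale by 2 for the 2 ZnO(s)): (2)·(-350.5) = -701.0 kJ/mol
Summing the manipulated equations, delta H = (-314.6) + (+168.6) + (+1675.7) + (-701.0) = 828.7 kJ/mol

delta H = 828.7 kJ/mol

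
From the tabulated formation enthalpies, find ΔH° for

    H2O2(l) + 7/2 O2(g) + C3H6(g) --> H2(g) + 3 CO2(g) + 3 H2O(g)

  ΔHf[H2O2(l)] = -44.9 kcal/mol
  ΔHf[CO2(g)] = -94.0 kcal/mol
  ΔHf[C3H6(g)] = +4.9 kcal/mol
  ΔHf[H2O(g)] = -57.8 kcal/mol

ΔH° = -415.4 kcal/mol

ΔH°rxn = Σ nΔHf°(products) − Σ nΔHf°(reactants).
Products: 1·(+0.0) + 3·(-94.0) + 3·(-57.8) = -455.4
Reactants: 1·(-44.9) + 7/2·(+0.0) + 1·(+4.9) = -40.0
ΔH° = (-455.4) − (-40.0) = -415.4 kcal/mol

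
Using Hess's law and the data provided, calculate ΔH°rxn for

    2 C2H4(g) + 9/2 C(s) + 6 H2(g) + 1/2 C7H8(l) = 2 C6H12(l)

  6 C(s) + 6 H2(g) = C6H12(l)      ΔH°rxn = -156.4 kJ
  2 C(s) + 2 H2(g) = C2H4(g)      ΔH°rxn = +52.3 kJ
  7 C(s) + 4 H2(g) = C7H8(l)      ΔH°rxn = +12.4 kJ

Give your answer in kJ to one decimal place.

ΔH°rxn = -423.6 kJ

equation 1 × 2: (2)·(-156.4) = -312.8 kJ
equation 2 reversed and × 2: (-2)·(+52.3) = -104.6 kJ
equation 3 reversed and × 1/2: (-1/2)·(+12.4) = -6.2 kJ
ΔH°rxn = (2)·(-156.4) + (-2)·(+52.3) + (-1/2)·(+12.4) = -423.6 kJ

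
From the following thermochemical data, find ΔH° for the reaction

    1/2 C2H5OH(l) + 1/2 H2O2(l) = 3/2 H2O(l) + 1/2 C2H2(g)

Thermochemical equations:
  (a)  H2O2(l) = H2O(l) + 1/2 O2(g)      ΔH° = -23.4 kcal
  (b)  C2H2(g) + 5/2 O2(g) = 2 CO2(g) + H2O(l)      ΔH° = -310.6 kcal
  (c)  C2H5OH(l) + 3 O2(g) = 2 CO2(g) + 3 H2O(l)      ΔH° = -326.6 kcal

ΔH° = -19.7 kcal

(a) × 1/2 (scale by 1/2 for the 1/2 H2O2(l)): (1/2)·(-23.4) = -11.7 kcal
(b) reversed and × 1/2 (reverse to put C2H2(g) on the product side; scale by 1/2 for the 1/2 C2H2(g)): (-1/2)·(-310.6) = +155.3 kcal
(c) × 1/2 (scale by 1/2 for the 1/2 C2H5OH(l)): (1/2)·(-326.6) = -163.3 kcal
ΔH° = (1/2)·(-23.4) + (-1/2)·(-310.6) + (1/2)·(-326.6) = -19.7 kcal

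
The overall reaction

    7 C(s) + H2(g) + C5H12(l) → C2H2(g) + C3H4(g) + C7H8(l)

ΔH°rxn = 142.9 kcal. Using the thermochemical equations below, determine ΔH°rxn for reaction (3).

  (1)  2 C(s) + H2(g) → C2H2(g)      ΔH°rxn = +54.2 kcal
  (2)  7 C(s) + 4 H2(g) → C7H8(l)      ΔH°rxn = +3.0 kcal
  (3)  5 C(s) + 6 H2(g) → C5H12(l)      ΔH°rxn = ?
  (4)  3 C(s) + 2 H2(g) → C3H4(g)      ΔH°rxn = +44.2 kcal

(1) as written (C2H2(g) already on the product side): +54.2 kcal
(2) as written (C7H8(l) already on the product side): +3.0 kcal
(3) reversed (reverse to put C5H12(l) on the reactant side): contributes −x
(4) as written (C3H4(g) already on the product side): +44.2 kcal
+142.9 = (+54.2) + (+3.0) + (+44.2) − x
x = (+142.9 − (+101.4)) / (-1) = -41.5 kcal

ΔH°rxn = -41.5 kcal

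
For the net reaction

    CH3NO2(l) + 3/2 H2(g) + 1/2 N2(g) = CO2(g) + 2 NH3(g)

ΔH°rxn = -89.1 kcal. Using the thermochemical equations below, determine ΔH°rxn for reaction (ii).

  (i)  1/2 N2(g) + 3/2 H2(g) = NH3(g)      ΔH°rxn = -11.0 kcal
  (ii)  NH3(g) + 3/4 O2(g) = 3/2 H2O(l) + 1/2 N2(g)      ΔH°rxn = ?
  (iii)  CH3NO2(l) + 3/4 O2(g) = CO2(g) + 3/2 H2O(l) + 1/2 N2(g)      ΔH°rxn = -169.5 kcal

ΔH°rxn = -91.4 kcal

(i) as written (H2(g) already on the reactant side): -11.0 kcal
(ii) reversed: contributes −x
(iii) as written (CH3NO2(l) already on the reactant side): -169.5 kcal
-89.1 = (-11.0) + (-169.5) − x
x = (-89.1 − (-180.5)) / (-1) = -91.4 kcal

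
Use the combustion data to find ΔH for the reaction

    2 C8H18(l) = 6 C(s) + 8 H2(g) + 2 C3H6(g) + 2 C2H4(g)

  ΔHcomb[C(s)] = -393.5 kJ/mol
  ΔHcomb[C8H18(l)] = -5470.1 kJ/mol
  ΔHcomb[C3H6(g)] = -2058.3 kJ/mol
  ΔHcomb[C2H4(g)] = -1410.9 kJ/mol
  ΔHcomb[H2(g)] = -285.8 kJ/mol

Using ΔH = Σ nΔHc°(reactants) − Σ nΔHc°(products):
= [2·(-5470.1)] − [6·(-393.5) + 8·(-285.8) + 2·(-2058.3) + 2·(-1410.9)]
= 645.6 kJ/mol

ΔH = 645.6 kJ/mol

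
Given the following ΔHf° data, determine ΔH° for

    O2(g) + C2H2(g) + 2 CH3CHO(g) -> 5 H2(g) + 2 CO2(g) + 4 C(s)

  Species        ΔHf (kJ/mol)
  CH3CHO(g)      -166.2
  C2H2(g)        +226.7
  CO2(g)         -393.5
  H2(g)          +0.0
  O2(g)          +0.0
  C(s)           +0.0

ΔH° = -681.3 kJ/mol

ΔH°rxn = Σ nΔHf°(products) − Σ nΔHf°(reactants).
Products: 5·(+0.0) + 2·(-393.5) + 4·(+0.0) = -787.0
Reactants: 1·(+0.0) + 1·(+226.7) + 2·(-166.2) = -105.7
ΔH° = (-787.0) − (-105.7) = -681.3 kJ/mol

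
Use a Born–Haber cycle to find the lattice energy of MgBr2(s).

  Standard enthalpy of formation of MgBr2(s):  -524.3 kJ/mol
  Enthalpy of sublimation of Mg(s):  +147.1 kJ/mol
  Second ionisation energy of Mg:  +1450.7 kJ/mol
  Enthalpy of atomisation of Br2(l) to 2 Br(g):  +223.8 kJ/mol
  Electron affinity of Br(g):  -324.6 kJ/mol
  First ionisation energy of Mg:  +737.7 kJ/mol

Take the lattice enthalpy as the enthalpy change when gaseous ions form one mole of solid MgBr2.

U = -2434.4 kJ/mol

ΔHf° = 1·ΔHsub + 1·(ΣIE) + 1·D(Br2) + 2·EA + U
-524.3 = 1·(+147.1) + 1·(+2188.4) + 1·(+223.8) + 2·(-324.6) + U
U = -524.3 − (+1910.1) = -2434.4 kJ/mol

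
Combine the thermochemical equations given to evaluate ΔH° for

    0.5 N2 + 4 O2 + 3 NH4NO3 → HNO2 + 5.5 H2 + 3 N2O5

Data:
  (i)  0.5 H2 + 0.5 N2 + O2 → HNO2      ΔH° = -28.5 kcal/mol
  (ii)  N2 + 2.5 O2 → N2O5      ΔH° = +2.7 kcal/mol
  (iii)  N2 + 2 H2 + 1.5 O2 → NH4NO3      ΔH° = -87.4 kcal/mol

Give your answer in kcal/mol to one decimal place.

ΔH° = 241.8 kcal/mol

(i) as written (HNO2 already on the product side): -28.5 kcal/mol
(ii) × 3 (×3 to match 3 N2O5 in the target): (3)·(+2.7) = +8.1 kcal/mol
(iii) reversed and × 3 (reverse to put NH4NO3 on the reactant side; scale by 3 for the 3 NH4NO3): (-3)·(-87.4) = +262.2 kcal/mol
Summing the manipulated equations, ΔH° = (1)·(-28.5) + (3)·(+2.7) + (-3)·(-87.4) = 241.8 kcal/mol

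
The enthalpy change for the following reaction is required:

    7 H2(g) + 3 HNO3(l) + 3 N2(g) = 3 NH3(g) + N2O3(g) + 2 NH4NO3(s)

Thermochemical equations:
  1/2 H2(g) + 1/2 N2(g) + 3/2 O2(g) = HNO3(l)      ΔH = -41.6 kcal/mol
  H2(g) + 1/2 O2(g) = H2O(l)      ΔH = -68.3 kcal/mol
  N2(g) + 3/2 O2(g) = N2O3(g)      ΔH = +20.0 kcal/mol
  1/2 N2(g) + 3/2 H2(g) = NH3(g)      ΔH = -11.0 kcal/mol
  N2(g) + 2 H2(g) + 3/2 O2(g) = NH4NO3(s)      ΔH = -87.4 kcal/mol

ΔH = -63.0 kcal/mol

equation 1 reversed and × 3: (-3)·(-41.6) = +124.8 kcal/mol
equation 2: not needed.
equation 3 as written: +20.0 kcal/mol
equation 4 × 3: (3)·(-11.0) = -33.0 kcal/mol
equation 5 × 2: (2)·(-87.4) = -174.8 kcal/mol
Combining the equations, ΔH = (+124.8) + (+20.0) + (-33.0) + (-174.8) = -63.0 kcal/mol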